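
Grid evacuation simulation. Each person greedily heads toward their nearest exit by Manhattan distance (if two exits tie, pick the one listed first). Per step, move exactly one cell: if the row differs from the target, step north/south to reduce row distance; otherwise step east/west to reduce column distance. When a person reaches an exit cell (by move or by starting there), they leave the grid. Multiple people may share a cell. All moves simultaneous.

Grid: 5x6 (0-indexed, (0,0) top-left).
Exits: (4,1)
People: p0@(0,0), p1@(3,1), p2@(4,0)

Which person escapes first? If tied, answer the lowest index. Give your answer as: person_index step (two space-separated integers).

Answer: 1 1

Derivation:
Step 1: p0:(0,0)->(1,0) | p1:(3,1)->(4,1)->EXIT | p2:(4,0)->(4,1)->EXIT
Step 2: p0:(1,0)->(2,0) | p1:escaped | p2:escaped
Step 3: p0:(2,0)->(3,0) | p1:escaped | p2:escaped
Step 4: p0:(3,0)->(4,0) | p1:escaped | p2:escaped
Step 5: p0:(4,0)->(4,1)->EXIT | p1:escaped | p2:escaped
Exit steps: [5, 1, 1]
First to escape: p1 at step 1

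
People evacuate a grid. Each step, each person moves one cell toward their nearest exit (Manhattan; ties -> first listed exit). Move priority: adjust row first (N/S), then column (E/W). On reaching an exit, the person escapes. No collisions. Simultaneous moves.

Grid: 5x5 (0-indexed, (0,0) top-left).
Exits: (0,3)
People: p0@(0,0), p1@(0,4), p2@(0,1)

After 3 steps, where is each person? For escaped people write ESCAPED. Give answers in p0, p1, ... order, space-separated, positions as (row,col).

Step 1: p0:(0,0)->(0,1) | p1:(0,4)->(0,3)->EXIT | p2:(0,1)->(0,2)
Step 2: p0:(0,1)->(0,2) | p1:escaped | p2:(0,2)->(0,3)->EXIT
Step 3: p0:(0,2)->(0,3)->EXIT | p1:escaped | p2:escaped

ESCAPED ESCAPED ESCAPED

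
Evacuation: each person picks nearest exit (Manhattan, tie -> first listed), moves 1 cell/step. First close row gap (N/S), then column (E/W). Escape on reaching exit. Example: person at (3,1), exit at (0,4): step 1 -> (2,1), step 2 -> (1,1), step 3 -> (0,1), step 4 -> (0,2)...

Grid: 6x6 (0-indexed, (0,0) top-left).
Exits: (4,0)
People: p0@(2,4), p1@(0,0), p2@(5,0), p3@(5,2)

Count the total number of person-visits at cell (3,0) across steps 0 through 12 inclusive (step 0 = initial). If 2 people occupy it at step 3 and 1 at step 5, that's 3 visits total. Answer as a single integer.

Answer: 1

Derivation:
Step 0: p0@(2,4) p1@(0,0) p2@(5,0) p3@(5,2) -> at (3,0): 0 [-], cum=0
Step 1: p0@(3,4) p1@(1,0) p2@ESC p3@(4,2) -> at (3,0): 0 [-], cum=0
Step 2: p0@(4,4) p1@(2,0) p2@ESC p3@(4,1) -> at (3,0): 0 [-], cum=0
Step 3: p0@(4,3) p1@(3,0) p2@ESC p3@ESC -> at (3,0): 1 [p1], cum=1
Step 4: p0@(4,2) p1@ESC p2@ESC p3@ESC -> at (3,0): 0 [-], cum=1
Step 5: p0@(4,1) p1@ESC p2@ESC p3@ESC -> at (3,0): 0 [-], cum=1
Step 6: p0@ESC p1@ESC p2@ESC p3@ESC -> at (3,0): 0 [-], cum=1
Total visits = 1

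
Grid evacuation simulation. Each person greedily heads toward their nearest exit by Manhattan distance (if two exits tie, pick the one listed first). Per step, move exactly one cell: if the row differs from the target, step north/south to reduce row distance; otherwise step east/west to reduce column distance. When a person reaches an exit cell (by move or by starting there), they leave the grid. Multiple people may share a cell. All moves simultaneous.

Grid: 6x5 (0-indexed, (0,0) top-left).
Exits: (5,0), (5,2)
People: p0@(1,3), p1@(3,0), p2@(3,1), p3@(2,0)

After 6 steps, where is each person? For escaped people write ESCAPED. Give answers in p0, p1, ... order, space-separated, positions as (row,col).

Step 1: p0:(1,3)->(2,3) | p1:(3,0)->(4,0) | p2:(3,1)->(4,1) | p3:(2,0)->(3,0)
Step 2: p0:(2,3)->(3,3) | p1:(4,0)->(5,0)->EXIT | p2:(4,1)->(5,1) | p3:(3,0)->(4,0)
Step 3: p0:(3,3)->(4,3) | p1:escaped | p2:(5,1)->(5,0)->EXIT | p3:(4,0)->(5,0)->EXIT
Step 4: p0:(4,3)->(5,3) | p1:escaped | p2:escaped | p3:escaped
Step 5: p0:(5,3)->(5,2)->EXIT | p1:escaped | p2:escaped | p3:escaped

ESCAPED ESCAPED ESCAPED ESCAPED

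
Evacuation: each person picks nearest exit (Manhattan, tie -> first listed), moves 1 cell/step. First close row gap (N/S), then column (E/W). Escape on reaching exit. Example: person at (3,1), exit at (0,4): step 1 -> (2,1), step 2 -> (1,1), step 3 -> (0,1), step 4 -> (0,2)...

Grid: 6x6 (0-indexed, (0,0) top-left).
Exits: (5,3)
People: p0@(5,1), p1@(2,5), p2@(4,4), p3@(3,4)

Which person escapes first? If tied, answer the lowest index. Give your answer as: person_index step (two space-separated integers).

Step 1: p0:(5,1)->(5,2) | p1:(2,5)->(3,5) | p2:(4,4)->(5,4) | p3:(3,4)->(4,4)
Step 2: p0:(5,2)->(5,3)->EXIT | p1:(3,5)->(4,5) | p2:(5,4)->(5,3)->EXIT | p3:(4,4)->(5,4)
Step 3: p0:escaped | p1:(4,5)->(5,5) | p2:escaped | p3:(5,4)->(5,3)->EXIT
Step 4: p0:escaped | p1:(5,5)->(5,4) | p2:escaped | p3:escaped
Step 5: p0:escaped | p1:(5,4)->(5,3)->EXIT | p2:escaped | p3:escaped
Exit steps: [2, 5, 2, 3]
First to escape: p0 at step 2

Answer: 0 2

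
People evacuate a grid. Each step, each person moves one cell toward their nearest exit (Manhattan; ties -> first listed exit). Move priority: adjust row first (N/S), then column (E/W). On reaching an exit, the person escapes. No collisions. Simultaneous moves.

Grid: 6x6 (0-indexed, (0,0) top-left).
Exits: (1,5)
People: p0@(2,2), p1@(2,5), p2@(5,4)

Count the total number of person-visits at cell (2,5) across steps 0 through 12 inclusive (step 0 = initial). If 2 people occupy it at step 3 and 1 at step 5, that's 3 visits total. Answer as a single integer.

Step 0: p0@(2,2) p1@(2,5) p2@(5,4) -> at (2,5): 1 [p1], cum=1
Step 1: p0@(1,2) p1@ESC p2@(4,4) -> at (2,5): 0 [-], cum=1
Step 2: p0@(1,3) p1@ESC p2@(3,4) -> at (2,5): 0 [-], cum=1
Step 3: p0@(1,4) p1@ESC p2@(2,4) -> at (2,5): 0 [-], cum=1
Step 4: p0@ESC p1@ESC p2@(1,4) -> at (2,5): 0 [-], cum=1
Step 5: p0@ESC p1@ESC p2@ESC -> at (2,5): 0 [-], cum=1
Total visits = 1

Answer: 1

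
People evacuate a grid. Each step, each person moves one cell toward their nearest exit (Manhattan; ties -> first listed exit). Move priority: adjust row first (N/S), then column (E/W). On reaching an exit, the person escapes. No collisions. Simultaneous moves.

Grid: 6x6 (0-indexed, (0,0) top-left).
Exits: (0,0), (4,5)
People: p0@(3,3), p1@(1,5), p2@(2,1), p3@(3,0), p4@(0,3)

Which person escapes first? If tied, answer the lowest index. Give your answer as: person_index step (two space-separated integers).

Step 1: p0:(3,3)->(4,3) | p1:(1,5)->(2,5) | p2:(2,1)->(1,1) | p3:(3,0)->(2,0) | p4:(0,3)->(0,2)
Step 2: p0:(4,3)->(4,4) | p1:(2,5)->(3,5) | p2:(1,1)->(0,1) | p3:(2,0)->(1,0) | p4:(0,2)->(0,1)
Step 3: p0:(4,4)->(4,5)->EXIT | p1:(3,5)->(4,5)->EXIT | p2:(0,1)->(0,0)->EXIT | p3:(1,0)->(0,0)->EXIT | p4:(0,1)->(0,0)->EXIT
Exit steps: [3, 3, 3, 3, 3]
First to escape: p0 at step 3

Answer: 0 3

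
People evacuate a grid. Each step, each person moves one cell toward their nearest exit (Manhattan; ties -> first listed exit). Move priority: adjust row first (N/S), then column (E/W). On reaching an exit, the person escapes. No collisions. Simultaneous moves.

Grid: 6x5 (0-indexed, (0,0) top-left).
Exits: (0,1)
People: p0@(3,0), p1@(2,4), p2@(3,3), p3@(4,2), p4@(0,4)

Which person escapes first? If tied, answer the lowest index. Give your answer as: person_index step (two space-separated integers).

Step 1: p0:(3,0)->(2,0) | p1:(2,4)->(1,4) | p2:(3,3)->(2,3) | p3:(4,2)->(3,2) | p4:(0,4)->(0,3)
Step 2: p0:(2,0)->(1,0) | p1:(1,4)->(0,4) | p2:(2,3)->(1,3) | p3:(3,2)->(2,2) | p4:(0,3)->(0,2)
Step 3: p0:(1,0)->(0,0) | p1:(0,4)->(0,3) | p2:(1,3)->(0,3) | p3:(2,2)->(1,2) | p4:(0,2)->(0,1)->EXIT
Step 4: p0:(0,0)->(0,1)->EXIT | p1:(0,3)->(0,2) | p2:(0,3)->(0,2) | p3:(1,2)->(0,2) | p4:escaped
Step 5: p0:escaped | p1:(0,2)->(0,1)->EXIT | p2:(0,2)->(0,1)->EXIT | p3:(0,2)->(0,1)->EXIT | p4:escaped
Exit steps: [4, 5, 5, 5, 3]
First to escape: p4 at step 3

Answer: 4 3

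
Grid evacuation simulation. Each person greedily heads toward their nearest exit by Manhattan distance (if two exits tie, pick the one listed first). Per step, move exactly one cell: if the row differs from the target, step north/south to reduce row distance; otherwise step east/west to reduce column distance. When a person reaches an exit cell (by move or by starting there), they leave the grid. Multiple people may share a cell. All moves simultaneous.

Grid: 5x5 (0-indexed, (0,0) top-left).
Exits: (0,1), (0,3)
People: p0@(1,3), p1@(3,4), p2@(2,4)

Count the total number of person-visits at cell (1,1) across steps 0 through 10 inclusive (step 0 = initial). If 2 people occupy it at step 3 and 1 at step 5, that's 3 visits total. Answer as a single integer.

Step 0: p0@(1,3) p1@(3,4) p2@(2,4) -> at (1,1): 0 [-], cum=0
Step 1: p0@ESC p1@(2,4) p2@(1,4) -> at (1,1): 0 [-], cum=0
Step 2: p0@ESC p1@(1,4) p2@(0,4) -> at (1,1): 0 [-], cum=0
Step 3: p0@ESC p1@(0,4) p2@ESC -> at (1,1): 0 [-], cum=0
Step 4: p0@ESC p1@ESC p2@ESC -> at (1,1): 0 [-], cum=0
Total visits = 0

Answer: 0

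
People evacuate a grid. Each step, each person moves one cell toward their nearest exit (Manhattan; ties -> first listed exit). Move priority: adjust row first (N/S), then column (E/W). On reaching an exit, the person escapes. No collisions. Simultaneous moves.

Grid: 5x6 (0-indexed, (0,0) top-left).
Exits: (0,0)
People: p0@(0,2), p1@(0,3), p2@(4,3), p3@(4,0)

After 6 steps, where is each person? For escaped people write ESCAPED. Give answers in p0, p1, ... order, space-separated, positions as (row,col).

Step 1: p0:(0,2)->(0,1) | p1:(0,3)->(0,2) | p2:(4,3)->(3,3) | p3:(4,0)->(3,0)
Step 2: p0:(0,1)->(0,0)->EXIT | p1:(0,2)->(0,1) | p2:(3,3)->(2,3) | p3:(3,0)->(2,0)
Step 3: p0:escaped | p1:(0,1)->(0,0)->EXIT | p2:(2,3)->(1,3) | p3:(2,0)->(1,0)
Step 4: p0:escaped | p1:escaped | p2:(1,3)->(0,3) | p3:(1,0)->(0,0)->EXIT
Step 5: p0:escaped | p1:escaped | p2:(0,3)->(0,2) | p3:escaped
Step 6: p0:escaped | p1:escaped | p2:(0,2)->(0,1) | p3:escaped

ESCAPED ESCAPED (0,1) ESCAPED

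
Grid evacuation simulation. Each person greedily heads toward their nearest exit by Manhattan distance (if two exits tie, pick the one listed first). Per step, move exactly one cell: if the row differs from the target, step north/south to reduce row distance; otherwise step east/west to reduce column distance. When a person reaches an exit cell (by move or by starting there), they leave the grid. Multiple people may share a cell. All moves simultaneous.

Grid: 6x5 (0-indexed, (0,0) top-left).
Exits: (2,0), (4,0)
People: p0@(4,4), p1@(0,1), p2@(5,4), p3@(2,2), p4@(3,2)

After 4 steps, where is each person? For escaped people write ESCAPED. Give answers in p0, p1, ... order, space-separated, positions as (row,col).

Step 1: p0:(4,4)->(4,3) | p1:(0,1)->(1,1) | p2:(5,4)->(4,4) | p3:(2,2)->(2,1) | p4:(3,2)->(2,2)
Step 2: p0:(4,3)->(4,2) | p1:(1,1)->(2,1) | p2:(4,4)->(4,3) | p3:(2,1)->(2,0)->EXIT | p4:(2,2)->(2,1)
Step 3: p0:(4,2)->(4,1) | p1:(2,1)->(2,0)->EXIT | p2:(4,3)->(4,2) | p3:escaped | p4:(2,1)->(2,0)->EXIT
Step 4: p0:(4,1)->(4,0)->EXIT | p1:escaped | p2:(4,2)->(4,1) | p3:escaped | p4:escaped

ESCAPED ESCAPED (4,1) ESCAPED ESCAPED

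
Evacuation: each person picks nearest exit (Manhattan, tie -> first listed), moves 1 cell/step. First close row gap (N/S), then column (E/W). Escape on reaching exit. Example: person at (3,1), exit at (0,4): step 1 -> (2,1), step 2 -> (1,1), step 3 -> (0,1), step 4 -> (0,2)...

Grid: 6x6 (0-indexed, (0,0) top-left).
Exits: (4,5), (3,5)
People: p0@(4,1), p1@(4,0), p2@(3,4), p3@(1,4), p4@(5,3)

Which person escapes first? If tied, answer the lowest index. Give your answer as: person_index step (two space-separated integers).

Step 1: p0:(4,1)->(4,2) | p1:(4,0)->(4,1) | p2:(3,4)->(3,5)->EXIT | p3:(1,4)->(2,4) | p4:(5,3)->(4,3)
Step 2: p0:(4,2)->(4,3) | p1:(4,1)->(4,2) | p2:escaped | p3:(2,4)->(3,4) | p4:(4,3)->(4,4)
Step 3: p0:(4,3)->(4,4) | p1:(4,2)->(4,3) | p2:escaped | p3:(3,4)->(3,5)->EXIT | p4:(4,4)->(4,5)->EXIT
Step 4: p0:(4,4)->(4,5)->EXIT | p1:(4,3)->(4,4) | p2:escaped | p3:escaped | p4:escaped
Step 5: p0:escaped | p1:(4,4)->(4,5)->EXIT | p2:escaped | p3:escaped | p4:escaped
Exit steps: [4, 5, 1, 3, 3]
First to escape: p2 at step 1

Answer: 2 1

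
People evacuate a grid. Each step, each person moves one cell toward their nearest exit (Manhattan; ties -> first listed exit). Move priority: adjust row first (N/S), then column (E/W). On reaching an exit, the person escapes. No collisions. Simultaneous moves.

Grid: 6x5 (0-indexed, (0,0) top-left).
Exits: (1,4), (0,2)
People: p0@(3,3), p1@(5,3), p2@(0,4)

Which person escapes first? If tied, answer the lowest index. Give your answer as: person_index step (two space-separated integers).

Answer: 2 1

Derivation:
Step 1: p0:(3,3)->(2,3) | p1:(5,3)->(4,3) | p2:(0,4)->(1,4)->EXIT
Step 2: p0:(2,3)->(1,3) | p1:(4,3)->(3,3) | p2:escaped
Step 3: p0:(1,3)->(1,4)->EXIT | p1:(3,3)->(2,3) | p2:escaped
Step 4: p0:escaped | p1:(2,3)->(1,3) | p2:escaped
Step 5: p0:escaped | p1:(1,3)->(1,4)->EXIT | p2:escaped
Exit steps: [3, 5, 1]
First to escape: p2 at step 1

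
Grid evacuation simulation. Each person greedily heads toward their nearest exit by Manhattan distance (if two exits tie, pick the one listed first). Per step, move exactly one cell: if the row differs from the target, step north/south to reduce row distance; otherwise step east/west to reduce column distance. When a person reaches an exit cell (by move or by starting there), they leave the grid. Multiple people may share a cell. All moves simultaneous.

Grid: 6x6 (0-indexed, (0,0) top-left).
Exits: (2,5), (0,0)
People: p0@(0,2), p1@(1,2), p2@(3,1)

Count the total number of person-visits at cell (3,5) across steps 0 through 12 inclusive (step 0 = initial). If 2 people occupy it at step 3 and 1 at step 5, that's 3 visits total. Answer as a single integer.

Step 0: p0@(0,2) p1@(1,2) p2@(3,1) -> at (3,5): 0 [-], cum=0
Step 1: p0@(0,1) p1@(0,2) p2@(2,1) -> at (3,5): 0 [-], cum=0
Step 2: p0@ESC p1@(0,1) p2@(1,1) -> at (3,5): 0 [-], cum=0
Step 3: p0@ESC p1@ESC p2@(0,1) -> at (3,5): 0 [-], cum=0
Step 4: p0@ESC p1@ESC p2@ESC -> at (3,5): 0 [-], cum=0
Total visits = 0

Answer: 0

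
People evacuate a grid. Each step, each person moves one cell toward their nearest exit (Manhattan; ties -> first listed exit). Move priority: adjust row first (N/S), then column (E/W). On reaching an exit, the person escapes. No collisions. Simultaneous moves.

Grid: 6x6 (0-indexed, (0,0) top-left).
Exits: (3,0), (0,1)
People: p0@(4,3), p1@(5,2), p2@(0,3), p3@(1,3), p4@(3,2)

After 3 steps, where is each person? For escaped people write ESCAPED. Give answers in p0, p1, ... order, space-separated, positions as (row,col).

Step 1: p0:(4,3)->(3,3) | p1:(5,2)->(4,2) | p2:(0,3)->(0,2) | p3:(1,3)->(0,3) | p4:(3,2)->(3,1)
Step 2: p0:(3,3)->(3,2) | p1:(4,2)->(3,2) | p2:(0,2)->(0,1)->EXIT | p3:(0,3)->(0,2) | p4:(3,1)->(3,0)->EXIT
Step 3: p0:(3,2)->(3,1) | p1:(3,2)->(3,1) | p2:escaped | p3:(0,2)->(0,1)->EXIT | p4:escaped

(3,1) (3,1) ESCAPED ESCAPED ESCAPED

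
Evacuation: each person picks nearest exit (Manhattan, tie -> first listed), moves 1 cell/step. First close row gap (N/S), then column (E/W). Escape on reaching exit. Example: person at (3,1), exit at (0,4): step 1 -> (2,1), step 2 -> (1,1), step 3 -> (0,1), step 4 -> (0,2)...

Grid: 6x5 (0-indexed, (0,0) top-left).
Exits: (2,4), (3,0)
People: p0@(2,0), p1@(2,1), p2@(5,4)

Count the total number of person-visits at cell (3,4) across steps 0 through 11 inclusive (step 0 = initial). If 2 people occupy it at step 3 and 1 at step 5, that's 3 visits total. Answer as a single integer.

Step 0: p0@(2,0) p1@(2,1) p2@(5,4) -> at (3,4): 0 [-], cum=0
Step 1: p0@ESC p1@(3,1) p2@(4,4) -> at (3,4): 0 [-], cum=0
Step 2: p0@ESC p1@ESC p2@(3,4) -> at (3,4): 1 [p2], cum=1
Step 3: p0@ESC p1@ESC p2@ESC -> at (3,4): 0 [-], cum=1
Total visits = 1

Answer: 1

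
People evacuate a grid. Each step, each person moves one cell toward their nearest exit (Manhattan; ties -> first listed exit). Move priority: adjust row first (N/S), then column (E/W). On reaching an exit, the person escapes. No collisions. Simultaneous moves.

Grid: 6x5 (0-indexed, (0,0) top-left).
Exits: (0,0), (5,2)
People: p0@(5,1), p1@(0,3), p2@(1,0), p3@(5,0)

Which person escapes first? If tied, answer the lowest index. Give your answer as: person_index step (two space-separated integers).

Answer: 0 1

Derivation:
Step 1: p0:(5,1)->(5,2)->EXIT | p1:(0,3)->(0,2) | p2:(1,0)->(0,0)->EXIT | p3:(5,0)->(5,1)
Step 2: p0:escaped | p1:(0,2)->(0,1) | p2:escaped | p3:(5,1)->(5,2)->EXIT
Step 3: p0:escaped | p1:(0,1)->(0,0)->EXIT | p2:escaped | p3:escaped
Exit steps: [1, 3, 1, 2]
First to escape: p0 at step 1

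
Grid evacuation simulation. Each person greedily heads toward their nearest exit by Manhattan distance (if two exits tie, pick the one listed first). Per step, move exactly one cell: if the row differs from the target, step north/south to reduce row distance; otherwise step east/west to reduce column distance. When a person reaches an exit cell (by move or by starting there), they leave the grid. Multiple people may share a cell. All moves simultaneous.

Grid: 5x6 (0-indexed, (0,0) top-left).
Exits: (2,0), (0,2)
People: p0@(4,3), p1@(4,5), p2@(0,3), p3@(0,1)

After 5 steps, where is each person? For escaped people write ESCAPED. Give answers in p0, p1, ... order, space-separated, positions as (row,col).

Step 1: p0:(4,3)->(3,3) | p1:(4,5)->(3,5) | p2:(0,3)->(0,2)->EXIT | p3:(0,1)->(0,2)->EXIT
Step 2: p0:(3,3)->(2,3) | p1:(3,5)->(2,5) | p2:escaped | p3:escaped
Step 3: p0:(2,3)->(2,2) | p1:(2,5)->(2,4) | p2:escaped | p3:escaped
Step 4: p0:(2,2)->(2,1) | p1:(2,4)->(2,3) | p2:escaped | p3:escaped
Step 5: p0:(2,1)->(2,0)->EXIT | p1:(2,3)->(2,2) | p2:escaped | p3:escaped

ESCAPED (2,2) ESCAPED ESCAPED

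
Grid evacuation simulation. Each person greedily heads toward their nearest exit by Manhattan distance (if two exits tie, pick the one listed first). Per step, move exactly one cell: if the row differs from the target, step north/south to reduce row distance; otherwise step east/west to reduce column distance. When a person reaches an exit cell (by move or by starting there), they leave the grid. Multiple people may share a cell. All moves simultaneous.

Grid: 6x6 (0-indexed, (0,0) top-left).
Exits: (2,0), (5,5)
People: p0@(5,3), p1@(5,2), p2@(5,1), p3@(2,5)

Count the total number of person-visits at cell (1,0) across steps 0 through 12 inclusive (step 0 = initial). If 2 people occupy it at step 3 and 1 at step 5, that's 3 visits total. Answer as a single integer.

Answer: 0

Derivation:
Step 0: p0@(5,3) p1@(5,2) p2@(5,1) p3@(2,5) -> at (1,0): 0 [-], cum=0
Step 1: p0@(5,4) p1@(5,3) p2@(4,1) p3@(3,5) -> at (1,0): 0 [-], cum=0
Step 2: p0@ESC p1@(5,4) p2@(3,1) p3@(4,5) -> at (1,0): 0 [-], cum=0
Step 3: p0@ESC p1@ESC p2@(2,1) p3@ESC -> at (1,0): 0 [-], cum=0
Step 4: p0@ESC p1@ESC p2@ESC p3@ESC -> at (1,0): 0 [-], cum=0
Total visits = 0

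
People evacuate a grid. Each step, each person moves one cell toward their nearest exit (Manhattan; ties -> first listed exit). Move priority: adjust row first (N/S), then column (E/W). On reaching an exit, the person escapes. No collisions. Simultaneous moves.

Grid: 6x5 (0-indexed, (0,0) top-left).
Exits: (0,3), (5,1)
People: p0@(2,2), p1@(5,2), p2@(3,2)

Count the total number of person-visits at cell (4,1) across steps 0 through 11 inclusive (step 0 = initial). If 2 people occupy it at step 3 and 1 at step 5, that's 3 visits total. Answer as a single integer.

Step 0: p0@(2,2) p1@(5,2) p2@(3,2) -> at (4,1): 0 [-], cum=0
Step 1: p0@(1,2) p1@ESC p2@(4,2) -> at (4,1): 0 [-], cum=0
Step 2: p0@(0,2) p1@ESC p2@(5,2) -> at (4,1): 0 [-], cum=0
Step 3: p0@ESC p1@ESC p2@ESC -> at (4,1): 0 [-], cum=0
Total visits = 0

Answer: 0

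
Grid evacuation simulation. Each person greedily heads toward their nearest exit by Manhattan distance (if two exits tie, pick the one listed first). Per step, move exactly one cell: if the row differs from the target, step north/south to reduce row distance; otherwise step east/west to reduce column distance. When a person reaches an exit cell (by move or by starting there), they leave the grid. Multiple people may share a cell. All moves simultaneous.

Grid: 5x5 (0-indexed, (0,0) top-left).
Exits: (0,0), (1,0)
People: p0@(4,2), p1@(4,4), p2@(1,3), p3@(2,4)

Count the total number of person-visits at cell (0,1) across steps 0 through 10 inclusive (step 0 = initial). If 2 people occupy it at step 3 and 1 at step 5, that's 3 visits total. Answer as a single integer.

Step 0: p0@(4,2) p1@(4,4) p2@(1,3) p3@(2,4) -> at (0,1): 0 [-], cum=0
Step 1: p0@(3,2) p1@(3,4) p2@(1,2) p3@(1,4) -> at (0,1): 0 [-], cum=0
Step 2: p0@(2,2) p1@(2,4) p2@(1,1) p3@(1,3) -> at (0,1): 0 [-], cum=0
Step 3: p0@(1,2) p1@(1,4) p2@ESC p3@(1,2) -> at (0,1): 0 [-], cum=0
Step 4: p0@(1,1) p1@(1,3) p2@ESC p3@(1,1) -> at (0,1): 0 [-], cum=0
Step 5: p0@ESC p1@(1,2) p2@ESC p3@ESC -> at (0,1): 0 [-], cum=0
Step 6: p0@ESC p1@(1,1) p2@ESC p3@ESC -> at (0,1): 0 [-], cum=0
Step 7: p0@ESC p1@ESC p2@ESC p3@ESC -> at (0,1): 0 [-], cum=0
Total visits = 0

Answer: 0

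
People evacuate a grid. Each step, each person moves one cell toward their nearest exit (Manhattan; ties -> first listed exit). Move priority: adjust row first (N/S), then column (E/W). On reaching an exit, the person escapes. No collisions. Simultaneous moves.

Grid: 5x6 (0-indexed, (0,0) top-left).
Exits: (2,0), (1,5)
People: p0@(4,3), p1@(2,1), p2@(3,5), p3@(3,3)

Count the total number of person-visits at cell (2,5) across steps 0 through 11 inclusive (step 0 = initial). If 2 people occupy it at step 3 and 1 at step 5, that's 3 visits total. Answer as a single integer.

Step 0: p0@(4,3) p1@(2,1) p2@(3,5) p3@(3,3) -> at (2,5): 0 [-], cum=0
Step 1: p0@(3,3) p1@ESC p2@(2,5) p3@(2,3) -> at (2,5): 1 [p2], cum=1
Step 2: p0@(2,3) p1@ESC p2@ESC p3@(2,2) -> at (2,5): 0 [-], cum=1
Step 3: p0@(2,2) p1@ESC p2@ESC p3@(2,1) -> at (2,5): 0 [-], cum=1
Step 4: p0@(2,1) p1@ESC p2@ESC p3@ESC -> at (2,5): 0 [-], cum=1
Step 5: p0@ESC p1@ESC p2@ESC p3@ESC -> at (2,5): 0 [-], cum=1
Total visits = 1

Answer: 1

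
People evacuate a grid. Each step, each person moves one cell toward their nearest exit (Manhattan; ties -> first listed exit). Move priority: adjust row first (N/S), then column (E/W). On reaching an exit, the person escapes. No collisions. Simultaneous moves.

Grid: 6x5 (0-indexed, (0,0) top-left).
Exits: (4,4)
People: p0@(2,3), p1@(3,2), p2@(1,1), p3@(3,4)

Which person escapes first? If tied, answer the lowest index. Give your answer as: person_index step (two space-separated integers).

Step 1: p0:(2,3)->(3,3) | p1:(3,2)->(4,2) | p2:(1,1)->(2,1) | p3:(3,4)->(4,4)->EXIT
Step 2: p0:(3,3)->(4,3) | p1:(4,2)->(4,3) | p2:(2,1)->(3,1) | p3:escaped
Step 3: p0:(4,3)->(4,4)->EXIT | p1:(4,3)->(4,4)->EXIT | p2:(3,1)->(4,1) | p3:escaped
Step 4: p0:escaped | p1:escaped | p2:(4,1)->(4,2) | p3:escaped
Step 5: p0:escaped | p1:escaped | p2:(4,2)->(4,3) | p3:escaped
Step 6: p0:escaped | p1:escaped | p2:(4,3)->(4,4)->EXIT | p3:escaped
Exit steps: [3, 3, 6, 1]
First to escape: p3 at step 1

Answer: 3 1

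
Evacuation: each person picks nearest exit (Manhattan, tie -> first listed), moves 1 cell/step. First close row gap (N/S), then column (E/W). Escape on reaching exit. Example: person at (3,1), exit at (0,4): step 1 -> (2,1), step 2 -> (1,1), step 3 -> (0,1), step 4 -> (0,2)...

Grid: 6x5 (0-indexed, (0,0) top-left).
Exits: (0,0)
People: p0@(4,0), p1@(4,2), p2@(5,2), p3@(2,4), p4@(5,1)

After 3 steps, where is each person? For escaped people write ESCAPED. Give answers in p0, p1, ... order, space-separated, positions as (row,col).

Step 1: p0:(4,0)->(3,0) | p1:(4,2)->(3,2) | p2:(5,2)->(4,2) | p3:(2,4)->(1,4) | p4:(5,1)->(4,1)
Step 2: p0:(3,0)->(2,0) | p1:(3,2)->(2,2) | p2:(4,2)->(3,2) | p3:(1,4)->(0,4) | p4:(4,1)->(3,1)
Step 3: p0:(2,0)->(1,0) | p1:(2,2)->(1,2) | p2:(3,2)->(2,2) | p3:(0,4)->(0,3) | p4:(3,1)->(2,1)

(1,0) (1,2) (2,2) (0,3) (2,1)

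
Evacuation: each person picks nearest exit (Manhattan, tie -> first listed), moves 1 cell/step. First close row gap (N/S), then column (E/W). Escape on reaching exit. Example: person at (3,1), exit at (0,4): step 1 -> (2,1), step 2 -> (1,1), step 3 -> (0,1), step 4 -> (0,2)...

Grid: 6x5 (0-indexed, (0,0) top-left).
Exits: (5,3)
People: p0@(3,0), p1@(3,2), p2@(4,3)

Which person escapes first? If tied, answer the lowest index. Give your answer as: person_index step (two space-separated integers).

Answer: 2 1

Derivation:
Step 1: p0:(3,0)->(4,0) | p1:(3,2)->(4,2) | p2:(4,3)->(5,3)->EXIT
Step 2: p0:(4,0)->(5,0) | p1:(4,2)->(5,2) | p2:escaped
Step 3: p0:(5,0)->(5,1) | p1:(5,2)->(5,3)->EXIT | p2:escaped
Step 4: p0:(5,1)->(5,2) | p1:escaped | p2:escaped
Step 5: p0:(5,2)->(5,3)->EXIT | p1:escaped | p2:escaped
Exit steps: [5, 3, 1]
First to escape: p2 at step 1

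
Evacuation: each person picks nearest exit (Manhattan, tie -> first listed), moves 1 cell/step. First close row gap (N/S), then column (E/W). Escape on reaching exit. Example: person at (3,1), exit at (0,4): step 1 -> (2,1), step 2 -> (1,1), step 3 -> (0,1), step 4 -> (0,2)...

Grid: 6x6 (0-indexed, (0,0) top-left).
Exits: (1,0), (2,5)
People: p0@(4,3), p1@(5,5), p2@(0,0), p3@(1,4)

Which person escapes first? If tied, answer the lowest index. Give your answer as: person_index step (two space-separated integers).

Answer: 2 1

Derivation:
Step 1: p0:(4,3)->(3,3) | p1:(5,5)->(4,5) | p2:(0,0)->(1,0)->EXIT | p3:(1,4)->(2,4)
Step 2: p0:(3,3)->(2,3) | p1:(4,5)->(3,5) | p2:escaped | p3:(2,4)->(2,5)->EXIT
Step 3: p0:(2,3)->(2,4) | p1:(3,5)->(2,5)->EXIT | p2:escaped | p3:escaped
Step 4: p0:(2,4)->(2,5)->EXIT | p1:escaped | p2:escaped | p3:escaped
Exit steps: [4, 3, 1, 2]
First to escape: p2 at step 1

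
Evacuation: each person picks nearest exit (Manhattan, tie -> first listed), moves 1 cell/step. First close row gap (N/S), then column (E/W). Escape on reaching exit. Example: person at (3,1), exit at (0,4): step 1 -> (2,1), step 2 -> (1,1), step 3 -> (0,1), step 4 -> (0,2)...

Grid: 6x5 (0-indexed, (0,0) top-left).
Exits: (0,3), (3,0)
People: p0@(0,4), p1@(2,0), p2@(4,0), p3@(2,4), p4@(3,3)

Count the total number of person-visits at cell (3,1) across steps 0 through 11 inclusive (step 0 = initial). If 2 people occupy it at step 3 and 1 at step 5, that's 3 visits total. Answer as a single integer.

Answer: 0

Derivation:
Step 0: p0@(0,4) p1@(2,0) p2@(4,0) p3@(2,4) p4@(3,3) -> at (3,1): 0 [-], cum=0
Step 1: p0@ESC p1@ESC p2@ESC p3@(1,4) p4@(2,3) -> at (3,1): 0 [-], cum=0
Step 2: p0@ESC p1@ESC p2@ESC p3@(0,4) p4@(1,3) -> at (3,1): 0 [-], cum=0
Step 3: p0@ESC p1@ESC p2@ESC p3@ESC p4@ESC -> at (3,1): 0 [-], cum=0
Total visits = 0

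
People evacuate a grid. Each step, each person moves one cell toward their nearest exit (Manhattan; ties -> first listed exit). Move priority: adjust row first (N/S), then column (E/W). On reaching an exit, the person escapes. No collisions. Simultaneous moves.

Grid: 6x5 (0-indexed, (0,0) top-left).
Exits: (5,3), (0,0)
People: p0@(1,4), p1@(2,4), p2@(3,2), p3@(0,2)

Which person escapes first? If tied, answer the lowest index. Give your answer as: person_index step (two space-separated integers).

Answer: 3 2

Derivation:
Step 1: p0:(1,4)->(2,4) | p1:(2,4)->(3,4) | p2:(3,2)->(4,2) | p3:(0,2)->(0,1)
Step 2: p0:(2,4)->(3,4) | p1:(3,4)->(4,4) | p2:(4,2)->(5,2) | p3:(0,1)->(0,0)->EXIT
Step 3: p0:(3,4)->(4,4) | p1:(4,4)->(5,4) | p2:(5,2)->(5,3)->EXIT | p3:escaped
Step 4: p0:(4,4)->(5,4) | p1:(5,4)->(5,3)->EXIT | p2:escaped | p3:escaped
Step 5: p0:(5,4)->(5,3)->EXIT | p1:escaped | p2:escaped | p3:escaped
Exit steps: [5, 4, 3, 2]
First to escape: p3 at step 2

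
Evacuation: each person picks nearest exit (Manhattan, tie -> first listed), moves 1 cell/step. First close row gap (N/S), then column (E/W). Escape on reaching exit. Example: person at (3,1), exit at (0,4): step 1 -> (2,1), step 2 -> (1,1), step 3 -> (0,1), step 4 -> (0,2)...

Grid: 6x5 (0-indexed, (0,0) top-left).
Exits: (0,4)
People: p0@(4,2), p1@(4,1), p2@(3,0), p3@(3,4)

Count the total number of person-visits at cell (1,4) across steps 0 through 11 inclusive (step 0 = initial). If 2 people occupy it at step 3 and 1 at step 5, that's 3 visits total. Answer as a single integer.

Step 0: p0@(4,2) p1@(4,1) p2@(3,0) p3@(3,4) -> at (1,4): 0 [-], cum=0
Step 1: p0@(3,2) p1@(3,1) p2@(2,0) p3@(2,4) -> at (1,4): 0 [-], cum=0
Step 2: p0@(2,2) p1@(2,1) p2@(1,0) p3@(1,4) -> at (1,4): 1 [p3], cum=1
Step 3: p0@(1,2) p1@(1,1) p2@(0,0) p3@ESC -> at (1,4): 0 [-], cum=1
Step 4: p0@(0,2) p1@(0,1) p2@(0,1) p3@ESC -> at (1,4): 0 [-], cum=1
Step 5: p0@(0,3) p1@(0,2) p2@(0,2) p3@ESC -> at (1,4): 0 [-], cum=1
Step 6: p0@ESC p1@(0,3) p2@(0,3) p3@ESC -> at (1,4): 0 [-], cum=1
Step 7: p0@ESC p1@ESC p2@ESC p3@ESC -> at (1,4): 0 [-], cum=1
Total visits = 1

Answer: 1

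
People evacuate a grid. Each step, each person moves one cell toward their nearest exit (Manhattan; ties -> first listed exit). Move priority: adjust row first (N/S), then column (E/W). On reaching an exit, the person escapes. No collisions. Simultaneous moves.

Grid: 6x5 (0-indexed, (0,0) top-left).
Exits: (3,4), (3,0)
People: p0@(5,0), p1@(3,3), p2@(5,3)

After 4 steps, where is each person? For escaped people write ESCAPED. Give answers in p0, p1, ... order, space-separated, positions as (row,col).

Step 1: p0:(5,0)->(4,0) | p1:(3,3)->(3,4)->EXIT | p2:(5,3)->(4,3)
Step 2: p0:(4,0)->(3,0)->EXIT | p1:escaped | p2:(4,3)->(3,3)
Step 3: p0:escaped | p1:escaped | p2:(3,3)->(3,4)->EXIT

ESCAPED ESCAPED ESCAPED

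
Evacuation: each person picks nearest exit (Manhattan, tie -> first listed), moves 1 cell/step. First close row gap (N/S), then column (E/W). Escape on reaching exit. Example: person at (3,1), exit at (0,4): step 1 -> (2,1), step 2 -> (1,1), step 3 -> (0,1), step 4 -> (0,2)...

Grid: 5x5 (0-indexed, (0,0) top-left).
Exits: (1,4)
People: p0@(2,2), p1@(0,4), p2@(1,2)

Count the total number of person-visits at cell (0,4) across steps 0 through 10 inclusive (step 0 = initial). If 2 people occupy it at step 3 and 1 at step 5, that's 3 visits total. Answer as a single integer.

Answer: 1

Derivation:
Step 0: p0@(2,2) p1@(0,4) p2@(1,2) -> at (0,4): 1 [p1], cum=1
Step 1: p0@(1,2) p1@ESC p2@(1,3) -> at (0,4): 0 [-], cum=1
Step 2: p0@(1,3) p1@ESC p2@ESC -> at (0,4): 0 [-], cum=1
Step 3: p0@ESC p1@ESC p2@ESC -> at (0,4): 0 [-], cum=1
Total visits = 1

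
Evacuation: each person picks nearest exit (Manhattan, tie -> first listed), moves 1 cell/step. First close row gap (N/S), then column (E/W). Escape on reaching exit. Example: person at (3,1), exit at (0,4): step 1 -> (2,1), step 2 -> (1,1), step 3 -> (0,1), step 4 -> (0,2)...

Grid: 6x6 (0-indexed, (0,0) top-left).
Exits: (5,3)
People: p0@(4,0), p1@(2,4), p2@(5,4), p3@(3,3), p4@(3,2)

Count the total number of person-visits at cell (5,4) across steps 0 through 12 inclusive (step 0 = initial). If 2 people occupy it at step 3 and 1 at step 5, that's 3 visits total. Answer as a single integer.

Answer: 2

Derivation:
Step 0: p0@(4,0) p1@(2,4) p2@(5,4) p3@(3,3) p4@(3,2) -> at (5,4): 1 [p2], cum=1
Step 1: p0@(5,0) p1@(3,4) p2@ESC p3@(4,3) p4@(4,2) -> at (5,4): 0 [-], cum=1
Step 2: p0@(5,1) p1@(4,4) p2@ESC p3@ESC p4@(5,2) -> at (5,4): 0 [-], cum=1
Step 3: p0@(5,2) p1@(5,4) p2@ESC p3@ESC p4@ESC -> at (5,4): 1 [p1], cum=2
Step 4: p0@ESC p1@ESC p2@ESC p3@ESC p4@ESC -> at (5,4): 0 [-], cum=2
Total visits = 2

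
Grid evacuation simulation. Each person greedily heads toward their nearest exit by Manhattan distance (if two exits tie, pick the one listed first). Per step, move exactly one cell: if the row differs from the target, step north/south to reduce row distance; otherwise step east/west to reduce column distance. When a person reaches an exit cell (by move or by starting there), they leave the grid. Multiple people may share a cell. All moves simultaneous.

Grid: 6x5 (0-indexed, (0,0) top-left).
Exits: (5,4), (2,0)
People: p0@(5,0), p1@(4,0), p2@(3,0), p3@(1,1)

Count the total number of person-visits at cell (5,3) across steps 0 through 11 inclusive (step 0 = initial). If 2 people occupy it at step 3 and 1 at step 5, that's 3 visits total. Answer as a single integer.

Answer: 0

Derivation:
Step 0: p0@(5,0) p1@(4,0) p2@(3,0) p3@(1,1) -> at (5,3): 0 [-], cum=0
Step 1: p0@(4,0) p1@(3,0) p2@ESC p3@(2,1) -> at (5,3): 0 [-], cum=0
Step 2: p0@(3,0) p1@ESC p2@ESC p3@ESC -> at (5,3): 0 [-], cum=0
Step 3: p0@ESC p1@ESC p2@ESC p3@ESC -> at (5,3): 0 [-], cum=0
Total visits = 0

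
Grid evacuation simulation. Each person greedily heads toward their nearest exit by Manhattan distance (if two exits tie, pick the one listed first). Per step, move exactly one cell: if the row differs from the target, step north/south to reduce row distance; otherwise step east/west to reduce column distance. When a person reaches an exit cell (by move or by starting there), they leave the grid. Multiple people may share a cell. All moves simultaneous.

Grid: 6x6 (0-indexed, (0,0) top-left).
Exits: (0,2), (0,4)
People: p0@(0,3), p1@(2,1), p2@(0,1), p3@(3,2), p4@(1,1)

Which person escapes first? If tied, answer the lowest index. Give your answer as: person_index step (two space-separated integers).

Step 1: p0:(0,3)->(0,2)->EXIT | p1:(2,1)->(1,1) | p2:(0,1)->(0,2)->EXIT | p3:(3,2)->(2,2) | p4:(1,1)->(0,1)
Step 2: p0:escaped | p1:(1,1)->(0,1) | p2:escaped | p3:(2,2)->(1,2) | p4:(0,1)->(0,2)->EXIT
Step 3: p0:escaped | p1:(0,1)->(0,2)->EXIT | p2:escaped | p3:(1,2)->(0,2)->EXIT | p4:escaped
Exit steps: [1, 3, 1, 3, 2]
First to escape: p0 at step 1

Answer: 0 1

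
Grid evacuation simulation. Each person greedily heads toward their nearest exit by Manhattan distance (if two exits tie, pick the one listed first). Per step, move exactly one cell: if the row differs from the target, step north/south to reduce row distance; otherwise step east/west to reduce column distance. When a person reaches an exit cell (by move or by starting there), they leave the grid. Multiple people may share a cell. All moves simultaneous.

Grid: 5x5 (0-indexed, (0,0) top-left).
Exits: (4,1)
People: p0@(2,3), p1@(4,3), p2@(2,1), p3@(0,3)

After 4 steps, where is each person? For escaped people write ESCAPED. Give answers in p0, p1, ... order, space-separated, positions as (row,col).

Step 1: p0:(2,3)->(3,3) | p1:(4,3)->(4,2) | p2:(2,1)->(3,1) | p3:(0,3)->(1,3)
Step 2: p0:(3,3)->(4,3) | p1:(4,2)->(4,1)->EXIT | p2:(3,1)->(4,1)->EXIT | p3:(1,3)->(2,3)
Step 3: p0:(4,3)->(4,2) | p1:escaped | p2:escaped | p3:(2,3)->(3,3)
Step 4: p0:(4,2)->(4,1)->EXIT | p1:escaped | p2:escaped | p3:(3,3)->(4,3)

ESCAPED ESCAPED ESCAPED (4,3)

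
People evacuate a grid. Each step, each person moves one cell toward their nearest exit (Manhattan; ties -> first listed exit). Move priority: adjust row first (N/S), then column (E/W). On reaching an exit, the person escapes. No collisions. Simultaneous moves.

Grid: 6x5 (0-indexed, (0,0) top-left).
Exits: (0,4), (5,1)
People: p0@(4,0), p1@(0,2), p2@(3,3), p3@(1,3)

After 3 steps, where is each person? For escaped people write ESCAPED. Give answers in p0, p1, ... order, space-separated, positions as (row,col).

Step 1: p0:(4,0)->(5,0) | p1:(0,2)->(0,3) | p2:(3,3)->(2,3) | p3:(1,3)->(0,3)
Step 2: p0:(5,0)->(5,1)->EXIT | p1:(0,3)->(0,4)->EXIT | p2:(2,3)->(1,3) | p3:(0,3)->(0,4)->EXIT
Step 3: p0:escaped | p1:escaped | p2:(1,3)->(0,3) | p3:escaped

ESCAPED ESCAPED (0,3) ESCAPED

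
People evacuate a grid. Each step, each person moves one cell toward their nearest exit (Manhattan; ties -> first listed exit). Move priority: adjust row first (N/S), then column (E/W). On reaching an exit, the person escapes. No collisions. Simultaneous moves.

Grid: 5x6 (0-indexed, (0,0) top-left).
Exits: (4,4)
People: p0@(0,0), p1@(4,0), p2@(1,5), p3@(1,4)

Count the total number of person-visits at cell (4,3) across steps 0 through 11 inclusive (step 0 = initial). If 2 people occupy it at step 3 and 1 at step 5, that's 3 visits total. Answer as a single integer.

Step 0: p0@(0,0) p1@(4,0) p2@(1,5) p3@(1,4) -> at (4,3): 0 [-], cum=0
Step 1: p0@(1,0) p1@(4,1) p2@(2,5) p3@(2,4) -> at (4,3): 0 [-], cum=0
Step 2: p0@(2,0) p1@(4,2) p2@(3,5) p3@(3,4) -> at (4,3): 0 [-], cum=0
Step 3: p0@(3,0) p1@(4,3) p2@(4,5) p3@ESC -> at (4,3): 1 [p1], cum=1
Step 4: p0@(4,0) p1@ESC p2@ESC p3@ESC -> at (4,3): 0 [-], cum=1
Step 5: p0@(4,1) p1@ESC p2@ESC p3@ESC -> at (4,3): 0 [-], cum=1
Step 6: p0@(4,2) p1@ESC p2@ESC p3@ESC -> at (4,3): 0 [-], cum=1
Step 7: p0@(4,3) p1@ESC p2@ESC p3@ESC -> at (4,3): 1 [p0], cum=2
Step 8: p0@ESC p1@ESC p2@ESC p3@ESC -> at (4,3): 0 [-], cum=2
Total visits = 2

Answer: 2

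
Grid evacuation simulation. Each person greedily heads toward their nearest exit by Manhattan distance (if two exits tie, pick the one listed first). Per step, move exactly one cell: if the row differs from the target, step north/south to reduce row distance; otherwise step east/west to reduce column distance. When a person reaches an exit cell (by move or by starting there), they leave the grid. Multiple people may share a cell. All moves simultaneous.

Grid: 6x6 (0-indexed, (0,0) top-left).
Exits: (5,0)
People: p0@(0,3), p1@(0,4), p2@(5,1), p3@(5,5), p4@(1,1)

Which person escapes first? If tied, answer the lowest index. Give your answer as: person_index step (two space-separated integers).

Answer: 2 1

Derivation:
Step 1: p0:(0,3)->(1,3) | p1:(0,4)->(1,4) | p2:(5,1)->(5,0)->EXIT | p3:(5,5)->(5,4) | p4:(1,1)->(2,1)
Step 2: p0:(1,3)->(2,3) | p1:(1,4)->(2,4) | p2:escaped | p3:(5,4)->(5,3) | p4:(2,1)->(3,1)
Step 3: p0:(2,3)->(3,3) | p1:(2,4)->(3,4) | p2:escaped | p3:(5,3)->(5,2) | p4:(3,1)->(4,1)
Step 4: p0:(3,3)->(4,3) | p1:(3,4)->(4,4) | p2:escaped | p3:(5,2)->(5,1) | p4:(4,1)->(5,1)
Step 5: p0:(4,3)->(5,3) | p1:(4,4)->(5,4) | p2:escaped | p3:(5,1)->(5,0)->EXIT | p4:(5,1)->(5,0)->EXIT
Step 6: p0:(5,3)->(5,2) | p1:(5,4)->(5,3) | p2:escaped | p3:escaped | p4:escaped
Step 7: p0:(5,2)->(5,1) | p1:(5,3)->(5,2) | p2:escaped | p3:escaped | p4:escaped
Step 8: p0:(5,1)->(5,0)->EXIT | p1:(5,2)->(5,1) | p2:escaped | p3:escaped | p4:escaped
Step 9: p0:escaped | p1:(5,1)->(5,0)->EXIT | p2:escaped | p3:escaped | p4:escaped
Exit steps: [8, 9, 1, 5, 5]
First to escape: p2 at step 1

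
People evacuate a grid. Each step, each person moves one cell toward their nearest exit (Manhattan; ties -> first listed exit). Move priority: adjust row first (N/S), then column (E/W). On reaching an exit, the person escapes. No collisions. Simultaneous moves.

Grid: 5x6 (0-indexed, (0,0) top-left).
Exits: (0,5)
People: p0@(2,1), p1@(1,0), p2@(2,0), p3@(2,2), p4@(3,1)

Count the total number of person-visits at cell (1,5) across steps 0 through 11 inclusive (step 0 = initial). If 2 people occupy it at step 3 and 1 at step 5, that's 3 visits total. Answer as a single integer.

Answer: 0

Derivation:
Step 0: p0@(2,1) p1@(1,0) p2@(2,0) p3@(2,2) p4@(3,1) -> at (1,5): 0 [-], cum=0
Step 1: p0@(1,1) p1@(0,0) p2@(1,0) p3@(1,2) p4@(2,1) -> at (1,5): 0 [-], cum=0
Step 2: p0@(0,1) p1@(0,1) p2@(0,0) p3@(0,2) p4@(1,1) -> at (1,5): 0 [-], cum=0
Step 3: p0@(0,2) p1@(0,2) p2@(0,1) p3@(0,3) p4@(0,1) -> at (1,5): 0 [-], cum=0
Step 4: p0@(0,3) p1@(0,3) p2@(0,2) p3@(0,4) p4@(0,2) -> at (1,5): 0 [-], cum=0
Step 5: p0@(0,4) p1@(0,4) p2@(0,3) p3@ESC p4@(0,3) -> at (1,5): 0 [-], cum=0
Step 6: p0@ESC p1@ESC p2@(0,4) p3@ESC p4@(0,4) -> at (1,5): 0 [-], cum=0
Step 7: p0@ESC p1@ESC p2@ESC p3@ESC p4@ESC -> at (1,5): 0 [-], cum=0
Total visits = 0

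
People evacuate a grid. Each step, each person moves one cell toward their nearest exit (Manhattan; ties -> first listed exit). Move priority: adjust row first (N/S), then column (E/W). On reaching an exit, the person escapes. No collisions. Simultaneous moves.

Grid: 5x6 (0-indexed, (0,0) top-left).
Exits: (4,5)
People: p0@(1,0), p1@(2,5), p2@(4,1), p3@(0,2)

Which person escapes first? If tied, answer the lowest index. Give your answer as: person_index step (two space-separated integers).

Answer: 1 2

Derivation:
Step 1: p0:(1,0)->(2,0) | p1:(2,5)->(3,5) | p2:(4,1)->(4,2) | p3:(0,2)->(1,2)
Step 2: p0:(2,0)->(3,0) | p1:(3,5)->(4,5)->EXIT | p2:(4,2)->(4,3) | p3:(1,2)->(2,2)
Step 3: p0:(3,0)->(4,0) | p1:escaped | p2:(4,3)->(4,4) | p3:(2,2)->(3,2)
Step 4: p0:(4,0)->(4,1) | p1:escaped | p2:(4,4)->(4,5)->EXIT | p3:(3,2)->(4,2)
Step 5: p0:(4,1)->(4,2) | p1:escaped | p2:escaped | p3:(4,2)->(4,3)
Step 6: p0:(4,2)->(4,3) | p1:escaped | p2:escaped | p3:(4,3)->(4,4)
Step 7: p0:(4,3)->(4,4) | p1:escaped | p2:escaped | p3:(4,4)->(4,5)->EXIT
Step 8: p0:(4,4)->(4,5)->EXIT | p1:escaped | p2:escaped | p3:escaped
Exit steps: [8, 2, 4, 7]
First to escape: p1 at step 2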